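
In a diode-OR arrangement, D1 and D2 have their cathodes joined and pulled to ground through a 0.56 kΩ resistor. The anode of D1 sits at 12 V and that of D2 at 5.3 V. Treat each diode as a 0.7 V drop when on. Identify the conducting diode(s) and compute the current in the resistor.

Assume both conduct. Then node N would need to be at both 12−0.7 = 11.3 V and 5.3−0.7 = 4.6 V, which is impossible.
Assume only D1 conducts: V_N = 12 − 0.7 = 11.3 V, so I_R = 11.3/0.56 = 20.2 mA.
Check D2: its anode-to-cathode voltage is 5.3 − 11.3 = -6 V < 0.7 V, so it is off. The assumption is consistent.

Only D1 conducts; I_R ≈ 20 mA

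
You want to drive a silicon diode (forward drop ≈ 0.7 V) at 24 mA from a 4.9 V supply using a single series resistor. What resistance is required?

The resistor drops V_S − V_D = 4.9 − 0.7 = 4.2 V at 24 mA.
R = 4.2 V / 24 mA = 0.175 kΩ.

R ≈ 0.18 kΩ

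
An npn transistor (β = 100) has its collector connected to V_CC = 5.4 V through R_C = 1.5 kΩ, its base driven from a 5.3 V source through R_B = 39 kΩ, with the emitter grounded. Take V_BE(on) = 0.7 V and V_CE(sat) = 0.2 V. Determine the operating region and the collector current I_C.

Assume active: I_B = (5.3 − 0.7)/39 = 0.118 mA, giving I_C = β·I_B = 11.8 mA.
But then V_CE = 5.4 − 11.8×1.5 = -12.3 V < V_CE(sat) = 0.2 V — impossible in the active region.
So the transistor is saturated. With V_CE = 0.2 V, I_C = (V_CC − 0.2)/R_C = 5.2/1.5 = 3.47 mA.
Check: β·I_B = 11.8 mA > I_C = 3.47 mA, confirming saturation.

saturation; I_C ≈ 3.5 mA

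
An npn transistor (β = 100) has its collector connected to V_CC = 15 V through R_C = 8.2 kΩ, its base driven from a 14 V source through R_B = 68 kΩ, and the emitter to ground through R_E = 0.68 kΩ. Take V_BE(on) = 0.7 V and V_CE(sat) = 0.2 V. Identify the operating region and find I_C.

saturation; I_C ≈ 1.7 mA

Assume active: I_B = (14 − 0.7)/(68 + 101×0.68) = 0.0973 mA, I_C = β·I_B = 9.73 mA.
Then V_CE = 15 − 9.73×8.2 − 9.83×0.68 = -71.5 V < 0.2 V — the active assumption fails.
Re-solve with V_CE = 0.2 V. KCL at the emitter: V_E/R_E = (V_BB−0.7−V_E)/R_B + (V_CC−0.2−V_E)/R_C, giving V_E = 1.24 V.
I_C = (V_CC − 0.2 − V_E)/R_C = (14.8 − 1.24)/8.2 = 1.65 mA.
Check: I_B = (13.3 − 1.24)/68 = 0.177 mA, and β·I_B = 17.7 mA > I_C, confirming saturation.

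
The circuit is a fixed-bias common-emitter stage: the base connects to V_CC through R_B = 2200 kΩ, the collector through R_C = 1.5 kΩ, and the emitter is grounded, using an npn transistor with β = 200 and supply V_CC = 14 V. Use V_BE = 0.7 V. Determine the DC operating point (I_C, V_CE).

I_C ≈ 1.2 mA, V_CE ≈ 12 V

Base loop: V_CC = I_B·R_B + V_BE, so I_B = (14 − 0.7)/2200 kΩ = 0.00605 mA.
In the active region I_C = β·I_B = 200 × 0.00605 = 1.21 mA.
Collector loop: V_CE = V_CC − I_C·R_C = 14 − 1.21×1.5 = 12.2 V.
Since V_CE = 12.2 V > V_CE(sat) ≈ 0.2 V, the transistor is in the active region as assumed.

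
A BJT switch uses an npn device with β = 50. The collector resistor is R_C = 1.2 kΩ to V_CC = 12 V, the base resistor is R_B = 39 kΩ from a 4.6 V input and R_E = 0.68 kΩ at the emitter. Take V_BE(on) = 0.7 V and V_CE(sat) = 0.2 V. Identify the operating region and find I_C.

active; I_C ≈ 2.6 mA

Assume active. Base-emitter loop: I_B = (V_BB − V_BE)/(R_B + (β+1)R_E) = (4.6 − 0.7)/(39 + 51×0.68) = 0.0529 mA.
I_C = β·I_B = 50×0.0529 = 2.65 mA.
V_CE = V_CC − I_C·R_C − I_E·R_E = 12 − 2.65×1.2 − 2.7×0.68 = 6.99 V > V_CE(sat), so the active-region assumption holds.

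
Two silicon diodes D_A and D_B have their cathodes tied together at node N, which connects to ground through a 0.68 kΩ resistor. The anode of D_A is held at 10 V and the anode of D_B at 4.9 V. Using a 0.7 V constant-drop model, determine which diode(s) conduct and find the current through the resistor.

Only D_A conducts; I_R ≈ 14 mA

Assume both conduct. Then node N would need to be at both 10−0.7 = 9.3 V and 4.9−0.7 = 4.2 V, which is impossible.
Assume only D_A conducts: V_N = 10 − 0.7 = 9.3 V, so I_R = 9.3/0.68 = 13.7 mA.
Check D_B: its anode-to-cathode voltage is 4.9 − 9.3 = -4.4 V < 0.7 V, so it is off. The assumption is consistent.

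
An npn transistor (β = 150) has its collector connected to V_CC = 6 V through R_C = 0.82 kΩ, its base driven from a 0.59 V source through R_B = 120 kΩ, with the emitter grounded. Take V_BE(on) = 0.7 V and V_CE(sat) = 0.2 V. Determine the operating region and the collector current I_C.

V_BB = 0.59 V ≤ V_BE(on) = 0.7 V, so the base-emitter junction is not forward biased.
The transistor is in cutoff: I_B = I_C = 0.

cutoff; I_C ≈ 0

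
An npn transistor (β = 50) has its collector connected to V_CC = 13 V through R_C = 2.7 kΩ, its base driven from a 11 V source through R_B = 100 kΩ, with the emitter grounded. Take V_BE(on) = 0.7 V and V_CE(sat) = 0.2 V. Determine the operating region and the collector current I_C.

saturation; I_C ≈ 4.7 mA

Assume active: I_B = (11 − 0.7)/100 = 0.103 mA, giving I_C = β·I_B = 5.15 mA.
But then V_CE = 13 − 5.15×2.7 = -0.905 V < V_CE(sat) = 0.2 V — impossible in the active region.
So the transistor is saturated. With V_CE = 0.2 V, I_C = (V_CC − 0.2)/R_C = 12.8/2.7 = 4.74 mA.
Check: β·I_B = 5.15 mA > I_C = 4.74 mA, confirming saturation.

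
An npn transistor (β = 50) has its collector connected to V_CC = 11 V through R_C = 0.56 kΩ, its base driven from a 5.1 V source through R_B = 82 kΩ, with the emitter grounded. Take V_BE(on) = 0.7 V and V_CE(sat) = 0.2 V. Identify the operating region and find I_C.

Assume active. Base-emitter loop: I_B = (V_BB − V_BE)/R_B = (5.1 − 0.7)/82 = 0.0537 mA.
I_C = β·I_B = 50×0.0537 = 2.68 mA.
V_CE = V_CC − I_C·R_C = 11 − 2.68×0.56 = 9.5 V > V_CE(sat), so the active-region assumption holds.

active; I_C ≈ 2.7 mA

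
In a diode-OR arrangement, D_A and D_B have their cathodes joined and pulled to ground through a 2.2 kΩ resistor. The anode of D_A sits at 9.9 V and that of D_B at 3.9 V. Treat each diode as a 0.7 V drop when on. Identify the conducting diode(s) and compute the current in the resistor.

Assume both conduct. Then node N would need to be at both 9.9−0.7 = 9.2 V and 3.9−0.7 = 3.2 V, which is impossible.
Assume only D_A conducts: V_N = 9.9 − 0.7 = 9.2 V, so I_R = 9.2/2.2 = 4.18 mA.
Check D_B: its anode-to-cathode voltage is 3.9 − 9.2 = -5.3 V < 0.7 V, so it is off. The assumption is consistent.

Only D_A conducts; I_R ≈ 4.2 mA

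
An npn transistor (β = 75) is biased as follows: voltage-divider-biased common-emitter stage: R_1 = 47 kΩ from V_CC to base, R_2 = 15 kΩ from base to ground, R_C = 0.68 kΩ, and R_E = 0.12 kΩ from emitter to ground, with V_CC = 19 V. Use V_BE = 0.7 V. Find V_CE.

Thevenize the base divider: V_Th = V_CC·R_2/(R_1+R_2) = 19×15/62 = 4.6 V, R_Th = R_1‖R_2 = 11.4 kΩ.
Base-emitter loop: V_Th = I_B·R_Th + V_BE + (β+1)I_B·R_E, so I_B = (4.6 − 0.7) / (11.4 + 76×0.12) = 0.19 mA.
I_C = β·I_B = 75×0.19 = 14.3 mA, and I_E = (β+1)I_B = 14.5 mA.
V_CE = V_CC − I_C·R_C − I_E·R_E = 19 − 14.3×0.68 − 14.5×0.12 = 7.57 V.
V_CE = 7.57 V > 0.2 V confirms active-region operation.

V_CE ≈ 7.6 V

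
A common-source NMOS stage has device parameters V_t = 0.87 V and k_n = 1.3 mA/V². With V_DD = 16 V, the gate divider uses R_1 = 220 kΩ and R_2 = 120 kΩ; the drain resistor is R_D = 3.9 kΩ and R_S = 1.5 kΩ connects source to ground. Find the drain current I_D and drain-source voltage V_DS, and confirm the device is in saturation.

I_D ≈ 2 mA, V_DS ≈ 5.1 V

V_G = V_DD·R_2/(R_1+R_2) = 16×120/340 = 5.65 V.
Assume saturation: I_D = (k_n/2)(V_GS − V_t)² with V_GS = V_G − I_D·R_S = 5.65 − 1.5·I_D.
Substituting gives 1.46·I_D² − 10.3·I_D + 14.8 = 0, with roots I_D = 2.01 or 5.04 mA.
The root I_D = 5.04 mA gives V_GS = -1.91 V ≤ V_t, so take I_D = 2.01 mA.
Then V_GS = 2.63 V and V_DS = V_DD − I_D(R_D+R_S) = 16 − 2.01×5.4 = 5.14 V.
Saturation requires V_DS ≥ V_GS − V_t = 1.76 V; 5.14 ≥ 1.76 ✓.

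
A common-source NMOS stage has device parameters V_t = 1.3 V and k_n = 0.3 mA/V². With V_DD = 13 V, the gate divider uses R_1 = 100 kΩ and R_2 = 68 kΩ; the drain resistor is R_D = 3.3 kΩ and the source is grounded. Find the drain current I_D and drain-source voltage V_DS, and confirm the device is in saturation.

I_D ≈ 2.4 mA, V_DS ≈ 5.2 V

V_G = V_DD·R_2/(R_1+R_2) = 13×68/168 = 5.26 V. With the source grounded, V_GS = V_G = 5.26 V.
Assume saturation: I_D = (k_n/2)(V_GS − V_t)² = (0.3/2)×(5.26 − 1.3)² = 0.15×3.96² = 2.35 mA.
V_DS = V_DD − I_D·R_D = 13 − 2.35×3.3 = 5.23 V.
Saturation requires V_DS ≥ V_GS − V_t = 3.96 V; 5.23 ≥ 3.96 ✓.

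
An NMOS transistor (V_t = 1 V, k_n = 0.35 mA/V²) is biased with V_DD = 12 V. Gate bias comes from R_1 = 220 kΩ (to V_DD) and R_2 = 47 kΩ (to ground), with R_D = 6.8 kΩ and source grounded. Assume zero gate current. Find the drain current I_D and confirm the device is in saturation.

V_G = V_DD·R_2/(R_1+R_2) = 12×47/267 = 2.11 V. With the source grounded, V_GS = V_G = 2.11 V.
Assume saturation: I_D = (k_n/2)(V_GS − V_t)² = (0.35/2)×(2.11 − 1)² = 0.175×1.11² = 0.217 mA.
V_DS = V_DD − I_D·R_D = 12 − 0.217×6.8 = 10.5 V.
Saturation requires V_DS ≥ V_GS − V_t = 1.11 V; 10.5 ≥ 1.11 ✓.

I_D ≈ 0.22 mA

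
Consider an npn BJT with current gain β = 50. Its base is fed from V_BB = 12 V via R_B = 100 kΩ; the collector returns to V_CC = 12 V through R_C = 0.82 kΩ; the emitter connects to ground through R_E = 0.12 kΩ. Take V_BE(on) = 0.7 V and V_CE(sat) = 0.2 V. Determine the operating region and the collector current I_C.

active; I_C ≈ 5.3 mA

Assume active. Base-emitter loop: I_B = (V_BB − V_BE)/(R_B + (β+1)R_E) = (12 − 0.7)/(100 + 51×0.12) = 0.106 mA.
I_C = β·I_B = 50×0.106 = 5.32 mA.
V_CE = V_CC − I_C·R_C − I_E·R_E = 12 − 5.32×0.82 − 5.43×0.12 = 6.98 V > V_CE(sat), so the active-region assumption holds.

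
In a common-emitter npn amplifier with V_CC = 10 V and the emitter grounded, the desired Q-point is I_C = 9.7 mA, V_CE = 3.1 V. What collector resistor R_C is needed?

R_C ≈ 0.71 kΩ

Collector loop: V_CC = I_C·R_C + V_CE.
R_C = (V_CC − V_CE)/I_C = (10 − 3.1)/9.7 = 0.711 kΩ.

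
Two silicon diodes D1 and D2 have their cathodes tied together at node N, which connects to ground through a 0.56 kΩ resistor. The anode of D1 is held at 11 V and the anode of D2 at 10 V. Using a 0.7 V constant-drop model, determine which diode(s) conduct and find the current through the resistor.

Assume both conduct. Then node N would need to be at both 11−0.7 = 10.3 V and 10−0.7 = 9.3 V, which is impossible.
Assume only D1 conducts: V_N = 11 − 0.7 = 10.3 V, so I_R = 10.3/0.56 = 18.4 mA.
Check D2: its anode-to-cathode voltage is 10 − 10.3 = -0.3 V < 0.7 V, so it is off. The assumption is consistent.

Only D1 conducts; I_R ≈ 18 mA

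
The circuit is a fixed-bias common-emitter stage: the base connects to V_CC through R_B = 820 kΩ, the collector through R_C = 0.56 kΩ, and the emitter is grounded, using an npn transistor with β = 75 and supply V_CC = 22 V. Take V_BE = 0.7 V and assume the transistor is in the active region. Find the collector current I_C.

Base loop: V_CC = I_B·R_B + V_BE, so I_B = (22 − 0.7)/820 kΩ = 0.026 mA.
In the active region I_C = β·I_B = 75 × 0.026 = 1.95 mA.
Collector loop: V_CE = V_CC − I_C·R_C = 22 − 1.95×0.56 = 20.9 V.
Since V_CE = 20.9 V > V_CE(sat) ≈ 0.2 V, the transistor is in the active region as assumed.

I_C ≈ 1.9 mA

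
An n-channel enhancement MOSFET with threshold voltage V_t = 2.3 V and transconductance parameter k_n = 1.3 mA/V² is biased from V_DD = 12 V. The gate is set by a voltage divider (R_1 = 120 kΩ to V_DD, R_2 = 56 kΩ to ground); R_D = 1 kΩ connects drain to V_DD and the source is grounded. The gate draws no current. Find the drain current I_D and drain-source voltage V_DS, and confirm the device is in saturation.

V_G = V_DD·R_2/(R_1+R_2) = 12×56/176 = 3.82 V. With the source grounded, V_GS = V_G = 3.82 V.
Assume saturation: I_D = (k_n/2)(V_GS − V_t)² = (1.3/2)×(3.82 − 2.3)² = 0.65×1.52² = 1.5 mA.
V_DS = V_DD − I_D·R_D = 12 − 1.5×1 = 10.5 V.
Saturation requires V_DS ≥ V_GS − V_t = 1.52 V; 10.5 ≥ 1.52 ✓.

I_D ≈ 1.5 mA, V_DS ≈ 11 V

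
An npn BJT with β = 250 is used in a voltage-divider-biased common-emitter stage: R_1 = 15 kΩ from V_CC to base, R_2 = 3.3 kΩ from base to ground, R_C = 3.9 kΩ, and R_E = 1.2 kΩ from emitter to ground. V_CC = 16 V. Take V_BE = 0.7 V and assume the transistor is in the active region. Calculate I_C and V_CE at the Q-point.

Thevenize the base divider: V_Th = V_CC·R_2/(R_1+R_2) = 16×3.3/18.3 = 2.89 V, R_Th = R_1‖R_2 = 2.7 kΩ.
Base-emitter loop: V_Th = I_B·R_Th + V_BE + (β+1)I_B·R_E, so I_B = (2.89 − 0.7) / (2.7 + 251×1.2) = 0.00719 mA.
I_C = β·I_B = 250×0.00719 = 1.8 mA, and I_E = (β+1)I_B = 1.8 mA.
V_CE = V_CC − I_C·R_C − I_E·R_E = 16 − 1.8×3.9 − 1.8×1.2 = 6.82 V.
V_CE = 6.82 V > 0.2 V confirms active-region operation.

I_C ≈ 1.8 mA, V_CE ≈ 6.8 V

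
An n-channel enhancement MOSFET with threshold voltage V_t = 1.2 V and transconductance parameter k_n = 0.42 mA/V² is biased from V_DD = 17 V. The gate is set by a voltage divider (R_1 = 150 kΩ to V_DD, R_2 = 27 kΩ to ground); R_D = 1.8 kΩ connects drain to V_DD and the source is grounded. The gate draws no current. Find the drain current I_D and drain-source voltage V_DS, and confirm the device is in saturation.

V_G = V_DD·R_2/(R_1+R_2) = 17×27/177 = 2.59 V. With the source grounded, V_GS = V_G = 2.59 V.
Assume saturation: I_D = (k_n/2)(V_GS − V_t)² = (0.42/2)×(2.59 − 1.2)² = 0.21×1.39² = 0.408 mA.
V_DS = V_DD − I_D·R_D = 17 − 0.408×1.8 = 16.3 V.
Saturation requires V_DS ≥ V_GS − V_t = 1.39 V; 16.3 ≥ 1.39 ✓.

I_D ≈ 0.41 mA, V_DS ≈ 16 V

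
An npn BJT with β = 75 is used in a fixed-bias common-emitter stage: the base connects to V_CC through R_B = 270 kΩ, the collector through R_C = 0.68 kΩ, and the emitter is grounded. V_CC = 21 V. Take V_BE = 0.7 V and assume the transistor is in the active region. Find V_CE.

Base loop: V_CC = I_B·R_B + V_BE, so I_B = (21 − 0.7)/270 kΩ = 0.0752 mA.
In the active region I_C = β·I_B = 75 × 0.0752 = 5.64 mA.
Collector loop: V_CE = V_CC − I_C·R_C = 21 − 5.64×0.68 = 17.2 V.
Since V_CE = 17.2 V > V_CE(sat) ≈ 0.2 V, the transistor is in the active region as assumed.

V_CE ≈ 17 V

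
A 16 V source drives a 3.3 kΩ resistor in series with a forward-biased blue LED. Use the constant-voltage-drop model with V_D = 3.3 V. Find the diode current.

KVL around the loop: 16 = V_D + I·R = 3.3 + I × 3.3 kΩ.
So I = (16 − 3.3) / 3.3 kΩ = 12.7 / 3.3 = 3.85 mA.

I ≈ 3.8 mA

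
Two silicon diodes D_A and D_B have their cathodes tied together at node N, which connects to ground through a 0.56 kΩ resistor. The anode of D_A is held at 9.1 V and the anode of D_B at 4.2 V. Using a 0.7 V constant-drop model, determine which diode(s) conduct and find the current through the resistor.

Assume both conduct. Then node N would need to be at both 9.1−0.7 = 8.4 V and 4.2−0.7 = 3.5 V, which is impossible.
Assume only D_A conducts: V_N = 9.1 − 0.7 = 8.4 V, so I_R = 8.4/0.56 = 15 mA.
Check D_B: its anode-to-cathode voltage is 4.2 − 8.4 = -4.2 V < 0.7 V, so it is off. The assumption is consistent.

Only D_A conducts; I_R ≈ 15 mA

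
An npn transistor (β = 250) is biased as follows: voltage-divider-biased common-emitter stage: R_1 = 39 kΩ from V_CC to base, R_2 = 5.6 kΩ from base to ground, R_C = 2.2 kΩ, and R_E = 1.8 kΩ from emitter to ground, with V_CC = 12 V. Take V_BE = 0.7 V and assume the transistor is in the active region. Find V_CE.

V_CE ≈ 10 V

Thevenize the base divider: V_Th = V_CC·R_2/(R_1+R_2) = 12×5.6/44.6 = 1.51 V, R_Th = R_1‖R_2 = 4.9 kΩ.
Base-emitter loop: V_Th = I_B·R_Th + V_BE + (β+1)I_B·R_E, so I_B = (1.51 − 0.7) / (4.9 + 251×1.8) = 0.00177 mA.
I_C = β·I_B = 250×0.00177 = 0.442 mA, and I_E = (β+1)I_B = 0.443 mA.
V_CE = V_CC − I_C·R_C − I_E·R_E = 12 − 0.442×2.2 − 0.443×1.8 = 10.2 V.
V_CE = 10.2 V > 0.2 V confirms active-region operation.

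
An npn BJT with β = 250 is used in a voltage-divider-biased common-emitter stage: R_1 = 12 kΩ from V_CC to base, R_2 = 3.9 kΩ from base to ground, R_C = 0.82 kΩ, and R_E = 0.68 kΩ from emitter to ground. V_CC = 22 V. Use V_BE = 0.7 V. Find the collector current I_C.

Thevenize the base divider: V_Th = V_CC·R_2/(R_1+R_2) = 22×3.9/15.9 = 5.4 V, R_Th = R_1‖R_2 = 2.94 kΩ.
Base-emitter loop: V_Th = I_B·R_Th + V_BE + (β+1)I_B·R_E, so I_B = (5.4 − 0.7) / (2.94 + 251×0.68) = 0.027 mA.
I_C = β·I_B = 250×0.027 = 6.76 mA, and I_E = (β+1)I_B = 6.79 mA.
V_CE = V_CC − I_C·R_C − I_E·R_E = 22 − 6.76×0.82 − 6.79×0.68 = 11.8 V.
V_CE = 11.8 V > 0.2 V confirms active-region operation.

I_C ≈ 6.8 mA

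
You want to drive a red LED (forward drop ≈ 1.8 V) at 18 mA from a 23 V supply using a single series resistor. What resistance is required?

The resistor drops V_S − V_D = 23 − 1.8 = 21.2 V at 18 mA.
R = 21.2 V / 18 mA = 1.18 kΩ.

R ≈ 1.2 kΩ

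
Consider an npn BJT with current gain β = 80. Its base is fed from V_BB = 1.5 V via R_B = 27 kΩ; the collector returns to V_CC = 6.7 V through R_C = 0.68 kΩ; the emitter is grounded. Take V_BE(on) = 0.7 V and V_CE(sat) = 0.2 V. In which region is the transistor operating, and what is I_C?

active; I_C ≈ 2.4 mA

Assume active. Base-emitter loop: I_B = (V_BB − V_BE)/R_B = (1.5 − 0.7)/27 = 0.0296 mA.
I_C = β·I_B = 80×0.0296 = 2.37 mA.
V_CE = V_CC − I_C·R_C = 6.7 − 2.37×0.68 = 5.09 V > V_CE(sat), so the active-region assumption holds.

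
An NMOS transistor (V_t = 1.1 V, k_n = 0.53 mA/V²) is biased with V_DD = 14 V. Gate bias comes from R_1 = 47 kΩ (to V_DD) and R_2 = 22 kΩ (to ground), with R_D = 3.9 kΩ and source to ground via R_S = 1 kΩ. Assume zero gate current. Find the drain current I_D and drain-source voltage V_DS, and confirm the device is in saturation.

I_D ≈ 1.2 mA, V_DS ≈ 8 V

V_G = V_DD·R_2/(R_1+R_2) = 14×22/69 = 4.46 V.
Assume saturation: I_D = (k_n/2)(V_GS − V_t)² with V_GS = V_G − I_D·R_S = 4.46 − 1·I_D.
Substituting gives 0.265·I_D² − 2.78·I_D + 3 = 0, with roots I_D = 1.22 or 9.28 mA.
The root I_D = 9.28 mA gives V_GS = -4.82 V ≤ V_t, so take I_D = 1.22 mA.
Then V_GS = 3.24 V and V_DS = V_DD − I_D(R_D+R_S) = 14 − 1.22×4.9 = 8.03 V.
Saturation requires V_DS ≥ V_GS − V_t = 2.14 V; 8.03 ≥ 2.14 ✓.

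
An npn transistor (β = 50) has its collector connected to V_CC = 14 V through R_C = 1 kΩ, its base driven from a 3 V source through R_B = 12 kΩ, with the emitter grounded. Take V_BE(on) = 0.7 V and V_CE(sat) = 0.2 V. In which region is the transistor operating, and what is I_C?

Assume active. Base-emitter loop: I_B = (V_BB − V_BE)/R_B = (3 − 0.7)/12 = 0.192 mA.
I_C = β·I_B = 50×0.192 = 9.58 mA.
V_CE = V_CC − I_C·R_C = 14 − 9.58×1 = 4.42 V > V_CE(sat), so the active-region assumption holds.

active; I_C ≈ 9.6 mA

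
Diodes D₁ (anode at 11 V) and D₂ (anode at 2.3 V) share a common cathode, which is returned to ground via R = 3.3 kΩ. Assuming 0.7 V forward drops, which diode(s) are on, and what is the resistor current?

Only D₁ conducts; I_R ≈ 3.1 mA

Assume both conduct. Then node N would need to be at both 11−0.7 = 10.3 V and 2.3−0.7 = 1.6 V, which is impossible.
Assume only D₁ conducts: V_N = 11 − 0.7 = 10.3 V, so I_R = 10.3/3.3 = 3.12 mA.
Check D₂: its anode-to-cathode voltage is 2.3 − 10.3 = -8 V < 0.7 V, so it is off. The assumption is consistent.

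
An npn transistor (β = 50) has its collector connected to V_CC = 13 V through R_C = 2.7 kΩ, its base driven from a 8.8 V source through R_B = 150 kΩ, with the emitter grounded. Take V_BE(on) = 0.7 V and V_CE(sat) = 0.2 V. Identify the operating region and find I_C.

active; I_C ≈ 2.7 mA

Assume active. Base-emitter loop: I_B = (V_BB − V_BE)/R_B = (8.8 − 0.7)/150 = 0.054 mA.
I_C = β·I_B = 50×0.054 = 2.7 mA.
V_CE = V_CC − I_C·R_C = 13 − 2.7×2.7 = 5.71 V > V_CE(sat), so the active-region assumption holds.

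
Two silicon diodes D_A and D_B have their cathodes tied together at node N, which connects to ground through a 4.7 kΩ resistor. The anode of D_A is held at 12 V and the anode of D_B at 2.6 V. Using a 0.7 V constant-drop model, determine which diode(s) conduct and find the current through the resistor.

Assume both conduct. Then node N would need to be at both 12−0.7 = 11.3 V and 2.6−0.7 = 1.9 V, which is impossible.
Assume only D_A conducts: V_N = 12 − 0.7 = 11.3 V, so I_R = 11.3/4.7 = 2.4 mA.
Check D_B: its anode-to-cathode voltage is 2.6 − 11.3 = -8.7 V < 0.7 V, so it is off. The assumption is consistent.

Only D_A conducts; I_R ≈ 2.4 mA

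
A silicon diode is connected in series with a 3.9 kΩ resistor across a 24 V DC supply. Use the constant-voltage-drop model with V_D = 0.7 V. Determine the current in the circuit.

I ≈ 6 mA

KVL around the loop: 24 = V_D + I·R = 0.7 + I × 3.9 kΩ.
So I = (24 − 0.7) / 3.9 kΩ = 23.3 / 3.9 = 5.97 mA.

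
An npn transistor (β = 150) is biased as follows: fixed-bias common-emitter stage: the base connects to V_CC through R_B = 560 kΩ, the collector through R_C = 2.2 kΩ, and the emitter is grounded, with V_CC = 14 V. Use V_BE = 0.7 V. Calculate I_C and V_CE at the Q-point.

Base loop: V_CC = I_B·R_B + V_BE, so I_B = (14 − 0.7)/560 kΩ = 0.0238 mA.
In the active region I_C = β·I_B = 150 × 0.0238 = 3.56 mA.
Collector loop: V_CE = V_CC − I_C·R_C = 14 − 3.56×2.2 = 6.16 V.
Since V_CE = 6.16 V > V_CE(sat) ≈ 0.2 V, the transistor is in the active region as assumed.

I_C ≈ 3.6 mA, V_CE ≈ 6.2 V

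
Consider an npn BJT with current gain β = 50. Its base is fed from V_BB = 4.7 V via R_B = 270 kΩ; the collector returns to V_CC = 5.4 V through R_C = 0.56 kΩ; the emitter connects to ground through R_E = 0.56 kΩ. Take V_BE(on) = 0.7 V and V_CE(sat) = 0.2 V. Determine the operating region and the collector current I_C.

Assume active. Base-emitter loop: I_B = (V_BB − V_BE)/(R_B + (β+1)R_E) = (4.7 − 0.7)/(270 + 51×0.56) = 0.0134 mA.
I_C = β·I_B = 50×0.0134 = 0.67 mA.
V_CE = V_CC − I_C·R_C − I_E·R_E = 5.4 − 0.67×0.56 − 0.683×0.56 = 4.64 V > V_CE(sat), so the active-region assumption holds.

active; I_C ≈ 0.67 mA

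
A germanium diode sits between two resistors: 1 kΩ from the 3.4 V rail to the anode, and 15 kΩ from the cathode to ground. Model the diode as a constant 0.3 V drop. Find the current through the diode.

I ≈ 0.19 mA

The two resistors are in series with the diode, so KVL gives 3.4 = I·1 + 0.3 + I·15.
I = (3.4 − 0.3) / (1 + 15) kΩ = 3.1 / 16 = 0.194 mA.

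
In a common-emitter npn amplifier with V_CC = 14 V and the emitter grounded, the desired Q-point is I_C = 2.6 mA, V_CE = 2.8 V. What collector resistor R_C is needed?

R_C ≈ 4.3 kΩ

Collector loop: V_CC = I_C·R_C + V_CE.
R_C = (V_CC − V_CE)/I_C = (14 − 2.8)/2.6 = 4.31 kΩ.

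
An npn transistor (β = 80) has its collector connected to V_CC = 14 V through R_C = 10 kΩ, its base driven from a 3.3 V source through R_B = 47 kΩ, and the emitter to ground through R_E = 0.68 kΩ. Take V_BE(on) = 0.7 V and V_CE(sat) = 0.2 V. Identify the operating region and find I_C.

Assume active: I_B = (3.3 − 0.7)/(47 + 81×0.68) = 0.0255 mA, I_C = β·I_B = 2.04 mA.
Then V_CE = 14 − 2.04×10 − 2.06×0.68 = -7.78 V < 0.2 V — the active assumption fails.
Re-solve with V_CE = 0.2 V. KCL at the emitter: V_E/R_E = (V_BB−0.7−V_E)/R_B + (V_CC−0.2−V_E)/R_C, giving V_E = 0.902 V.
I_C = (V_CC − 0.2 − V_E)/R_C = (13.8 − 0.902)/10 = 1.29 mA.
Check: I_B = (2.6 − 0.902)/47 = 0.0361 mA, and β·I_B = 2.89 mA > I_C, confirming saturation.

saturation; I_C ≈ 1.3 mA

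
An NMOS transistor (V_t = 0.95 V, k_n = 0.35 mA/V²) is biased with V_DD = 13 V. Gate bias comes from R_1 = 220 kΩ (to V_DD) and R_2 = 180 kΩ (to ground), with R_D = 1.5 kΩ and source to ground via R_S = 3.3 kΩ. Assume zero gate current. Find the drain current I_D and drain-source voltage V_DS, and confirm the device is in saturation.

I_D ≈ 0.83 mA, V_DS ≈ 9 V

V_G = V_DD·R_2/(R_1+R_2) = 13×180/400 = 5.85 V.
Assume saturation: I_D = (k_n/2)(V_GS − V_t)² with V_GS = V_G − I_D·R_S = 5.85 − 3.3·I_D.
Substituting gives 1.91·I_D² − 6.66·I_D + 4.2 = 0, with roots I_D = 0.826 or 2.67 mA.
The root I_D = 2.67 mA gives V_GS = -2.95 V ≤ V_t, so take I_D = 0.826 mA.
Then V_GS = 3.12 V and V_DS = V_DD − I_D(R_D+R_S) = 13 − 0.826×4.8 = 9.03 V.
Saturation requires V_DS ≥ V_GS − V_t = 2.17 V; 9.03 ≥ 2.17 ✓.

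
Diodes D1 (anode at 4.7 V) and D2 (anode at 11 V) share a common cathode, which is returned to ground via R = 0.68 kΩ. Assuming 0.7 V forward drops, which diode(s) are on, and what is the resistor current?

Only D2 conducts; I_R ≈ 15 mA

Assume both conduct. Then node N would need to be at both 4.7−0.7 = 4 V and 11−0.7 = 10.3 V, which is impossible.
Assume only D2 conducts: V_N = 11 − 0.7 = 10.3 V, so I_R = 10.3/0.68 = 15.1 mA.
Check D1: its anode-to-cathode voltage is 4.7 − 10.3 = -5.6 V < 0.7 V, so it is off. The assumption is consistent.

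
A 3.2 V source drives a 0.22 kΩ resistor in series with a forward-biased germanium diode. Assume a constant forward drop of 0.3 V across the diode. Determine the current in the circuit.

I ≈ 13 mA

KVL around the loop: 3.2 = V_D + I·R = 0.3 + I × 0.22 kΩ.
So I = (3.2 − 0.3) / 0.22 kΩ = 2.9 / 0.22 = 13.2 mA.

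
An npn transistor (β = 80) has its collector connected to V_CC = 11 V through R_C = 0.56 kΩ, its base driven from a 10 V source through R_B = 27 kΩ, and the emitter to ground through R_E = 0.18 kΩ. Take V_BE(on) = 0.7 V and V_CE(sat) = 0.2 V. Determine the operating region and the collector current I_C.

saturation; I_C ≈ 15 mA

Assume active: I_B = (10 − 0.7)/(27 + 81×0.18) = 0.224 mA, I_C = β·I_B = 17.9 mA.
Then V_CE = 11 − 17.9×0.56 − 18.1×0.18 = -2.28 V < 0.2 V — the active assumption fails.
Re-solve with V_CE = 0.2 V. KCL at the emitter: V_E/R_E = (V_BB−0.7−V_E)/R_B + (V_CC−0.2−V_E)/R_C, giving V_E = 2.66 V.
I_C = (V_CC − 0.2 − V_E)/R_C = (10.8 − 2.66)/0.56 = 14.5 mA.
Check: I_B = (9.3 − 2.66)/27 = 0.246 mA, and β·I_B = 19.7 mA > I_C, confirming saturation.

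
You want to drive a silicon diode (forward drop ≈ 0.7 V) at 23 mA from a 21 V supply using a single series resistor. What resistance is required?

The resistor drops V_S − V_D = 21 − 0.7 = 20.3 V at 23 mA.
R = 20.3 V / 23 mA = 0.883 kΩ.

R ≈ 0.88 kΩ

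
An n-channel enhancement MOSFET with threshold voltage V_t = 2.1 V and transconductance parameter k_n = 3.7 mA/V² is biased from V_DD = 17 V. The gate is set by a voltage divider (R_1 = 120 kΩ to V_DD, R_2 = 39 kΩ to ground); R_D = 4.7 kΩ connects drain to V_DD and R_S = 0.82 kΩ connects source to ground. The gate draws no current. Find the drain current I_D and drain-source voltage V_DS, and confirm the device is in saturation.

I_D ≈ 1.4 mA, V_DS ≈ 9 V

V_G = V_DD·R_2/(R_1+R_2) = 17×39/159 = 4.17 V.
Assume saturation: I_D = (k_n/2)(V_GS − V_t)² with V_GS = V_G − I_D·R_S = 4.17 − 0.82·I_D.
Substituting gives 1.24·I_D² − 7.28·I_D + 7.93 = 0, with roots I_D = 1.45 or 4.41 mA.
The root I_D = 4.41 mA gives V_GS = 0.557 V ≤ V_t, so take I_D = 1.45 mA.
Then V_GS = 2.98 V and V_DS = V_DD − I_D(R_D+R_S) = 17 − 1.45×5.52 = 9.02 V.
Saturation requires V_DS ≥ V_GS − V_t = 0.884 V; 9.02 ≥ 0.884 ✓.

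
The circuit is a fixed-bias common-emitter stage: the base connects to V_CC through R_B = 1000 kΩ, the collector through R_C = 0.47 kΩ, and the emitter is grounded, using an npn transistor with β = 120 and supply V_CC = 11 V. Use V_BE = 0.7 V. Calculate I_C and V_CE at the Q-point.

I_C ≈ 1.2 mA, V_CE ≈ 10 V

Base loop: V_CC = I_B·R_B + V_BE, so I_B = (11 − 0.7)/1000 kΩ = 0.0103 mA.
In the active region I_C = β·I_B = 120 × 0.0103 = 1.24 mA.
Collector loop: V_CE = V_CC − I_C·R_C = 11 − 1.24×0.47 = 10.4 V.
Since V_CE = 10.4 V > V_CE(sat) ≈ 0.2 V, the transistor is in the active region as assumed.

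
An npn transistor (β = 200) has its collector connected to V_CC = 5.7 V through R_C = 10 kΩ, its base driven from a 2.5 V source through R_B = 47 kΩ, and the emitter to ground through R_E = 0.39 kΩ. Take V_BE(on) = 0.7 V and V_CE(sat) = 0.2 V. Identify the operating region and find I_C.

Assume active: I_B = (2.5 − 0.7)/(47 + 201×0.39) = 0.0144 mA, I_C = β·I_B = 2.87 mA.
Then V_CE = 5.7 − 2.87×10 − 2.89×0.39 = -24.1 V < 0.2 V — the active assumption fails.
Re-solve with V_CE = 0.2 V. KCL at the emitter: V_E/R_E = (V_BB−0.7−V_E)/R_B + (V_CC−0.2−V_E)/R_C, giving V_E = 0.219 V.
I_C = (V_CC − 0.2 − V_E)/R_C = (5.5 − 0.219)/10 = 0.528 mA.
Check: I_B = (1.8 − 0.219)/47 = 0.0336 mA, and β·I_B = 6.73 mA > I_C, confirming saturation.

saturation; I_C ≈ 0.53 mA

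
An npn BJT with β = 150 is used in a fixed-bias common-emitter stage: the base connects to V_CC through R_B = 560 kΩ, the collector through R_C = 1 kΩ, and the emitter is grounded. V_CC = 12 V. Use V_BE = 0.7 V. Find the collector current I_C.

Base loop: V_CC = I_B·R_B + V_BE, so I_B = (12 − 0.7)/560 kΩ = 0.0202 mA.
In the active region I_C = β·I_B = 150 × 0.0202 = 3.03 mA.
Collector loop: V_CE = V_CC − I_C·R_C = 12 − 3.03×1 = 8.97 V.
Since V_CE = 8.97 V > V_CE(sat) ≈ 0.2 V, the transistor is in the active region as assumed.

I_C ≈ 3 mA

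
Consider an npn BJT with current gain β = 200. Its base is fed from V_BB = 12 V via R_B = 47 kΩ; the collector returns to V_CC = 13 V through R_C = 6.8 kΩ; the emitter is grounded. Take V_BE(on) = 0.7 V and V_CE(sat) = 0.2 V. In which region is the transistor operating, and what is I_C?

Assume active: I_B = (12 − 0.7)/47 = 0.24 mA, giving I_C = β·I_B = 48.1 mA.
But then V_CE = 13 − 48.1×6.8 = -314 V < V_CE(sat) = 0.2 V — impossible in the active region.
So the transistor is saturated. With V_CE = 0.2 V, I_C = (V_CC − 0.2)/R_C = 12.8/6.8 = 1.88 mA.
Check: β·I_B = 48.1 mA > I_C = 1.88 mA, confirming saturation.

saturation; I_C ≈ 1.9 mA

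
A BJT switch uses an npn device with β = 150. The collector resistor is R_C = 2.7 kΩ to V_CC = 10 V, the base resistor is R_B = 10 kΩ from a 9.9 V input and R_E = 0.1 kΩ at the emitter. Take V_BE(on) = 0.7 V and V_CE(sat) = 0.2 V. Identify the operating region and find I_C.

Assume active: I_B = (9.9 − 0.7)/(10 + 151×0.1) = 0.367 mA, I_C = β·I_B = 55 mA.
Then V_CE = 10 − 55×2.7 − 55.3×0.1 = -144 V < 0.2 V — the active assumption fails.
Re-solve with V_CE = 0.2 V. KCL at the emitter: V_E/R_E = (V_BB−0.7−V_E)/R_B + (V_CC−0.2−V_E)/R_C, giving V_E = 0.435 V.
I_C = (V_CC − 0.2 − V_E)/R_C = (9.8 − 0.435)/2.7 = 3.47 mA.
Check: I_B = (9.2 − 0.435)/10 = 0.877 mA, and β·I_B = 131 mA > I_C, confirming saturation.

saturation; I_C ≈ 3.5 mA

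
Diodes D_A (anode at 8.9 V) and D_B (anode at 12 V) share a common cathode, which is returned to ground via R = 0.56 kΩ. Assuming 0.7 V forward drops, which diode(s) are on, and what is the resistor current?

Only D_B conducts; I_R ≈ 20 mA

Assume both conduct. Then node N would need to be at both 8.9−0.7 = 8.2 V and 12−0.7 = 11.3 V, which is impossible.
Assume only D_B conducts: V_N = 12 − 0.7 = 11.3 V, so I_R = 11.3/0.56 = 20.2 mA.
Check D_A: its anode-to-cathode voltage is 8.9 − 11.3 = -2.4 V < 0.7 V, so it is off. The assumption is consistent.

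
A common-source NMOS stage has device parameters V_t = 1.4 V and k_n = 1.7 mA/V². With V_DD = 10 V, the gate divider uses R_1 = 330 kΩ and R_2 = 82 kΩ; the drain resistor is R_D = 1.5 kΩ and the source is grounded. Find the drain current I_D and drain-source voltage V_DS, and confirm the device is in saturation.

V_G = V_DD·R_2/(R_1+R_2) = 10×82/412 = 1.99 V. With the source grounded, V_GS = V_G = 1.99 V.
Assume saturation: I_D = (k_n/2)(V_GS − V_t)² = (1.7/2)×(1.99 − 1.4)² = 0.85×0.59² = 0.296 mA.
V_DS = V_DD − I_D·R_D = 10 − 0.296×1.5 = 9.56 V.
Saturation requires V_DS ≥ V_GS − V_t = 0.59 V; 9.56 ≥ 0.59 ✓.

I_D ≈ 0.3 mA, V_DS ≈ 9.6 V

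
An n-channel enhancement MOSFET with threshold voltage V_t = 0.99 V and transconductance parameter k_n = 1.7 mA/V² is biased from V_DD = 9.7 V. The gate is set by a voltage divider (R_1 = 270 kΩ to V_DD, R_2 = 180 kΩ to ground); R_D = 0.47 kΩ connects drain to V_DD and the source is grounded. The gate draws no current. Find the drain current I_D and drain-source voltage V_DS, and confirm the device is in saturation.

V_G = V_DD·R_2/(R_1+R_2) = 9.7×180/450 = 3.88 V. With the source grounded, V_GS = V_G = 3.88 V.
Assume saturation: I_D = (k_n/2)(V_GS − V_t)² = (1.7/2)×(3.88 − 0.99)² = 0.85×2.89² = 7.1 mA.
V_DS = V_DD − I_D·R_D = 9.7 − 7.1×0.47 = 6.36 V.
Saturation requires V_DS ≥ V_GS − V_t = 2.89 V; 6.36 ≥ 2.89 ✓.

I_D ≈ 7.1 mA, V_DS ≈ 6.4 V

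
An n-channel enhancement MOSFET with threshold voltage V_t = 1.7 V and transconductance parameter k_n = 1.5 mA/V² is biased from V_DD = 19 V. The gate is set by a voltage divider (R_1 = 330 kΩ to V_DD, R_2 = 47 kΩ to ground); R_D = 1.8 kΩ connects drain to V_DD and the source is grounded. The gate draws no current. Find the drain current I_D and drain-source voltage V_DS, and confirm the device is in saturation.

V_G = V_DD·R_2/(R_1+R_2) = 19×47/377 = 2.37 V. With the source grounded, V_GS = V_G = 2.37 V.
Assume saturation: I_D = (k_n/2)(V_GS − V_t)² = (1.5/2)×(2.37 − 1.7)² = 0.75×0.669² = 0.335 mA.
V_DS = V_DD − I_D·R_D = 19 − 0.335×1.8 = 18.4 V.
Saturation requires V_DS ≥ V_GS − V_t = 0.669 V; 18.4 ≥ 0.669 ✓.

I_D ≈ 0.34 mA, V_DS ≈ 18 V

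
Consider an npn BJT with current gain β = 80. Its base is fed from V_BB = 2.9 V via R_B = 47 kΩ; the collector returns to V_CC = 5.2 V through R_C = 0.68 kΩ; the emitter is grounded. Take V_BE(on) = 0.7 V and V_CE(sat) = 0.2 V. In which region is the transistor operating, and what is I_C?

active; I_C ≈ 3.7 mA

Assume active. Base-emitter loop: I_B = (V_BB − V_BE)/R_B = (2.9 − 0.7)/47 = 0.0468 mA.
I_C = β·I_B = 80×0.0468 = 3.74 mA.
V_CE = V_CC − I_C·R_C = 5.2 − 3.74×0.68 = 2.65 V > V_CE(sat), so the active-region assumption holds.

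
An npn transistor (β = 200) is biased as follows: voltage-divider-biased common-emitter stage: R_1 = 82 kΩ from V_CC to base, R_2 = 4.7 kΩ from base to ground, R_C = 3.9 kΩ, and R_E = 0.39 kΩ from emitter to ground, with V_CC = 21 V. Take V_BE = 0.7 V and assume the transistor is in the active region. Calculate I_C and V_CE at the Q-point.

Thevenize the base divider: V_Th = V_CC·R_2/(R_1+R_2) = 21×4.7/86.7 = 1.14 V, R_Th = R_1‖R_2 = 4.45 kΩ.
Base-emitter loop: V_Th = I_B·R_Th + V_BE + (β+1)I_B·R_E, so I_B = (1.14 − 0.7) / (4.45 + 201×0.39) = 0.00529 mA.
I_C = β·I_B = 200×0.00529 = 1.06 mA, and I_E = (β+1)I_B = 1.06 mA.
V_CE = V_CC − I_C·R_C − I_E·R_E = 21 − 1.06×3.9 − 1.06×0.39 = 16.5 V.
V_CE = 16.5 V > 0.2 V confirms active-region operation.

I_C ≈ 1.1 mA, V_CE ≈ 16 V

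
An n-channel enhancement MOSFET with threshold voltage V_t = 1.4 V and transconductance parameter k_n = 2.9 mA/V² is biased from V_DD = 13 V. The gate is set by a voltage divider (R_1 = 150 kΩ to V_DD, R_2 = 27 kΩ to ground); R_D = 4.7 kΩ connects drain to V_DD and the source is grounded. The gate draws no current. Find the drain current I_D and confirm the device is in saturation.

V_G = V_DD·R_2/(R_1+R_2) = 13×27/177 = 1.98 V. With the source grounded, V_GS = V_G = 1.98 V.
Assume saturation: I_D = (k_n/2)(V_GS − V_t)² = (2.9/2)×(1.98 − 1.4)² = 1.45×0.583² = 0.493 mA.
V_DS = V_DD − I_D·R_D = 13 − 0.493×4.7 = 10.7 V.
Saturation requires V_DS ≥ V_GS − V_t = 0.583 V; 10.7 ≥ 0.583 ✓.

I_D ≈ 0.49 mA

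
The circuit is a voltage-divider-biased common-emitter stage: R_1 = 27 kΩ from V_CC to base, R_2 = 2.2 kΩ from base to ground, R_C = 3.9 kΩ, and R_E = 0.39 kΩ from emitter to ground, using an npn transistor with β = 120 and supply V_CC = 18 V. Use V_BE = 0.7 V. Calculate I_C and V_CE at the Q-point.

Thevenize the base divider: V_Th = V_CC·R_2/(R_1+R_2) = 18×2.2/29.2 = 1.36 V, R_Th = R_1‖R_2 = 2.03 kΩ.
Base-emitter loop: V_Th = I_B·R_Th + V_BE + (β+1)I_B·R_E, so I_B = (1.36 − 0.7) / (2.03 + 121×0.39) = 0.0133 mA.
I_C = β·I_B = 120×0.0133 = 1.6 mA, and I_E = (β+1)I_B = 1.61 mA.
V_CE = V_CC − I_C·R_C − I_E·R_E = 18 − 1.6×3.9 − 1.61×0.39 = 11.1 V.
V_CE = 11.1 V > 0.2 V confirms active-region operation.

I_C ≈ 1.6 mA, V_CE ≈ 11 V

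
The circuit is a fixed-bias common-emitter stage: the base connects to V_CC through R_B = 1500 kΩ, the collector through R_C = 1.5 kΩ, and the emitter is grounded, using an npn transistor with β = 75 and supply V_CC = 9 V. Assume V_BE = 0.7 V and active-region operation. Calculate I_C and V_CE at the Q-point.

Base loop: V_CC = I_B·R_B + V_BE, so I_B = (9 − 0.7)/1500 kΩ = 0.00553 mA.
In the active region I_C = β·I_B = 75 × 0.00553 = 0.415 mA.
Collector loop: V_CE = V_CC − I_C·R_C = 9 − 0.415×1.5 = 8.38 V.
Since V_CE = 8.38 V > V_CE(sat) ≈ 0.2 V, the transistor is in the active region as assumed.

I_C ≈ 0.42 mA, V_CE ≈ 8.4 V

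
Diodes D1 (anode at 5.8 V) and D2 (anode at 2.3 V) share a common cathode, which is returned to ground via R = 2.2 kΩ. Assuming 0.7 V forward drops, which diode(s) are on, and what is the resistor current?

Assume both conduct. Then node N would need to be at both 5.8−0.7 = 5.1 V and 2.3−0.7 = 1.6 V, which is impossible.
Assume only D1 conducts: V_N = 5.8 − 0.7 = 5.1 V, so I_R = 5.1/2.2 = 2.32 mA.
Check D2: its anode-to-cathode voltage is 2.3 − 5.1 = -2.8 V < 0.7 V, so it is off. The assumption is consistent.

Only D1 conducts; I_R ≈ 2.3 mA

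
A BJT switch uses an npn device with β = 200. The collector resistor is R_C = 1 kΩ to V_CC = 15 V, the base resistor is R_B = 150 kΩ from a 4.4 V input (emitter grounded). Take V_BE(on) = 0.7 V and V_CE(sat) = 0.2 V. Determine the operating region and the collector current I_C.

Assume active. Base-emitter loop: I_B = (V_BB − V_BE)/R_B = (4.4 − 0.7)/150 = 0.0247 mA.
I_C = β·I_B = 200×0.0247 = 4.93 mA.
V_CE = V_CC − I_C·R_C = 15 − 4.93×1 = 10.1 V > V_CE(sat), so the active-region assumption holds.

active; I_C ≈ 4.9 mA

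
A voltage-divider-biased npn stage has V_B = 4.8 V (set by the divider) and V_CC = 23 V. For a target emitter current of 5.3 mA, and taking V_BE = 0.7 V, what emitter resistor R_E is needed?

V_E = V_B − V_BE = 4.8 − 0.7 = 4.1 V.
R_E = V_E / I_E = 4.1 / 5.3 = 0.774 kΩ.

R_E ≈ 0.77 kΩ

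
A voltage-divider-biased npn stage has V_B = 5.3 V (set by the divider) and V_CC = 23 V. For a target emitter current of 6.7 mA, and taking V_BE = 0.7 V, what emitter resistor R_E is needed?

V_E = V_B − V_BE = 5.3 − 0.7 = 4.6 V.
R_E = V_E / I_E = 4.6 / 6.7 = 0.687 kΩ.

R_E ≈ 0.69 kΩ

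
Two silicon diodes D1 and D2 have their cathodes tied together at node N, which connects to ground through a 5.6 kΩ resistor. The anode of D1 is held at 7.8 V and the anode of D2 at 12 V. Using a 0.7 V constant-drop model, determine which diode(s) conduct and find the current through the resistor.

Assume both conduct. Then node N would need to be at both 7.8−0.7 = 7.1 V and 12−0.7 = 11.3 V, which is impossible.
Assume only D2 conducts: V_N = 12 − 0.7 = 11.3 V, so I_R = 11.3/5.6 = 2.02 mA.
Check D1: its anode-to-cathode voltage is 7.8 − 11.3 = -3.5 V < 0.7 V, so it is off. The assumption is consistent.

Only D2 conducts; I_R ≈ 2 mA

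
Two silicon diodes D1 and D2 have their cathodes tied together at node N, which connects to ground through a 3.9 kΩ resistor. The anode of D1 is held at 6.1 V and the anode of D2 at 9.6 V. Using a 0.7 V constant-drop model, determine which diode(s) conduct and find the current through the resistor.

Assume both conduct. Then node N would need to be at both 6.1−0.7 = 5.4 V and 9.6−0.7 = 8.9 V, which is impossible.
Assume only D2 conducts: V_N = 9.6 − 0.7 = 8.9 V, so I_R = 8.9/3.9 = 2.28 mA.
Check D1: its anode-to-cathode voltage is 6.1 − 8.9 = -2.8 V < 0.7 V, so it is off. The assumption is consistent.

Only D2 conducts; I_R ≈ 2.3 mA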